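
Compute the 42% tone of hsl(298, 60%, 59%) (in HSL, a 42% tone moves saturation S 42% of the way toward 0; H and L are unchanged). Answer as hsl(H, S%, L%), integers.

S moves 42% from 60 toward 0: 60 − 25.2 = 34.8 → 35.
H and L are unchanged.

hsl(298, 35%, 59%)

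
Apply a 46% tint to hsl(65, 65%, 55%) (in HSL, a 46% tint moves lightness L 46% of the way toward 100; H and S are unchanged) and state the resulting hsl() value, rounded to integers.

hsl(65, 65%, 76%)

L moves 46% from 55 toward 100: 55 + 20.7 = 75.7 → 76.
H and S are unchanged.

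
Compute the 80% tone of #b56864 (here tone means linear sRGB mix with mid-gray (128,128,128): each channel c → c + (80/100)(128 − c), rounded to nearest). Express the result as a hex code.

#8b7b7a

#b56864 is rgb(181, 104, 100).
Lerp each channel 80% toward 128:
  R: 181 + 0.8×(128−181) = 181 − 42.4 = 138.6 → 139
  G: 104 + 0.8×(128−104) = 104 + 19.2 = 123.2 → 123
  B: 100 + 22.4 = 122.4 → 122
rgb(139, 123, 122) = #8b7b7a.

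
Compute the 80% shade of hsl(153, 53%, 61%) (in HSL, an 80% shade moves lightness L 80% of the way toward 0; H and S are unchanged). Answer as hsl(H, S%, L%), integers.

hsl(153, 53%, 12%)

L moves 80% from 61 toward 0: 61 − 48.8 = 12.2 → 12.
H and S are unchanged.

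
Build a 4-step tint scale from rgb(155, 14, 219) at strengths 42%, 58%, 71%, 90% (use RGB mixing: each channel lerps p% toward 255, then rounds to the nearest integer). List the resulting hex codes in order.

42%: (155 + 42 = 197→197, 14 + 101.22 = 115.22→115, 219 + 15.12 = 234.12→234) → #C573EA
58%: (155 + 58 = 213→213, 14 + 139.78 = 153.78→154, 219 + 20.88 = 239.88→240) → #D59AF0
71%: (155 + 71 = 226→226, 14 + 171.11 = 185.11→185, 219 + 25.56 = 244.56→245) → #E2B9F5
90%: (155 + 90 = 245→245, 14 + 216.9 = 230.9→231, 219 + 32.4 = 251.4→251) → #F5E7FB

#C573EA, #D59AF0, #E2B9F5, #F5E7FB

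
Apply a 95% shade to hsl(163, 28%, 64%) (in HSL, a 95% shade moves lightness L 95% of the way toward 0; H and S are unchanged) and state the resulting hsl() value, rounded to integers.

hsl(163, 28%, 3%)

L moves 95% from 64 toward 0: 64 − 60.8 = 3.2 → 3.
H and S are unchanged.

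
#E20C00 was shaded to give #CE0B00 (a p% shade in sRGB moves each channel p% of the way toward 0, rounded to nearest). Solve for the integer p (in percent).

9%

#E20C00 is rgb(226, 12, 0); #CE0B00 is rgb(206, 11, 0).
On the R channel (widest range): 206 ≈ 226 + (p/100)(0 − 226), so p ≈ 100×(206 − 226)/(0 − 226) = -2000/-226 = 8.85.
p = 9 reproduces all three channels after rounding.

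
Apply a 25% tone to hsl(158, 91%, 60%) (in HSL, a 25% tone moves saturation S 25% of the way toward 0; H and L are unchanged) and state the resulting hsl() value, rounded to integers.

hsl(158, 68%, 60%)

S moves 25% from 91 toward 0: 91 − 22.75 = 68.25 → 68.
H and L are unchanged.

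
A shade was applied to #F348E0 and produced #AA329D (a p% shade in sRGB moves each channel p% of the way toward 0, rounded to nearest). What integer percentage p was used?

#F348E0 is rgb(243, 72, 224); #AA329D is rgb(170, 50, 157).
On the R channel (widest range): 170 ≈ 243 + (p/100)(0 − 243), so p ≈ 100×(170 − 243)/(0 − 243) = -7300/-243 = 30.04.
p = 30 reproduces all three channels after rounding.

30%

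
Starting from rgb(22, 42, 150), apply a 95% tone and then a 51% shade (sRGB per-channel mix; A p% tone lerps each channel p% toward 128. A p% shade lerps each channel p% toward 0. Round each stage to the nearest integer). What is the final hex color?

#3c3d3f

Lerp each channel 95% toward 128:
  R: 22 + 0.95×(128−22) = 22 + 100.7 = 122.7 → 123
  G: 42 + 81.7 = 123.7 → 124
  B: 150 − 20.9 = 129.1 → 129
After the tone: rgb(123, 124, 129) = #7b7c81.
Per channel, c → c + 0.51(0 − c):
  R: 123 − 62.73 = 60.27 → 60
  G: 124 − 63.24 = 60.76 → 61
  B: 129 − 65.79 = 63.21 → 63
rgb(60, 61, 63) = #3c3d3f.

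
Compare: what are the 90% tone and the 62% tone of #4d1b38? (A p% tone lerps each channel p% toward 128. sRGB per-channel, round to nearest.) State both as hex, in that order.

#4d1b38 is rgb(77, 27, 56).
90% tone:
  R: 77 + 0.9×(128−77) = 77 + 45.9 = 122.9 → 123
  G: 27 + 0.9×(128−27) = 27 + 90.9 = 117.9 → 118
  B: 56 + 0.9×(128−56) = 56 + 64.8 = 120.8 → 121
  → #7b7679
62% tone:
  R: 77 + 0.62×(128−77) = 77 + 31.62 = 108.62 → 109
  G: 27 + 0.62×(128−27) = 27 + 62.62 = 89.62 → 90
  B: 56 + 0.62×(128−56) = 56 + 44.64 = 100.64 → 101
  → #6d5a65

#7b7679, #6d5a65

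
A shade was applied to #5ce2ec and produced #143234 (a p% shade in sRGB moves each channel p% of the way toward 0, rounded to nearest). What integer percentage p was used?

#5ce2ec is rgb(92, 226, 236); #143234 is rgb(20, 50, 52).
On the B channel (widest range): 52 ≈ 236 + (p/100)(0 − 236), so p ≈ 100×(52 − 236)/(0 − 236) = -18400/-236 = 77.97.
p = 78 reproduces all three channels after rounding.

78%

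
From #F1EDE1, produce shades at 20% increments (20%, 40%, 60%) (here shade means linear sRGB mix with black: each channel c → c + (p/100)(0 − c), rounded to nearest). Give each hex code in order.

#F1EDE1 is rgb(241, 237, 225).
20%: (241 − 48.2 = 192.8→193, 237 − 47.4 = 189.6→190, 225 − 45 = 180→180) → #C1BEB4
40%: (241 − 96.4 = 144.6→145, 237 − 94.8 = 142.2→142, 225 − 90 = 135→135) → #918E87
60%: (241 − 144.6 = 96.4→96, 237 − 142.2 = 94.8→95, 225 − 135 = 90→90) → #605F5A

#C1BEB4, #918E87, #605F5A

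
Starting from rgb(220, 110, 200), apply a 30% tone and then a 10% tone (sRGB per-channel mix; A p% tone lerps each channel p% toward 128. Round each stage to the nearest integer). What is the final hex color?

Per channel, c → c + 0.3(128 − c):
  R: 220 + 0.3×(128−220) = 220 − 27.6 = 192.4 → 192
  G: 110 + 5.4 = 115.4 → 115
  B: 200 + 0.3×(128−200) = 200 − 21.6 = 178.4 → 178
After the tone: rgb(192, 115, 178) = #c073b2.
Per channel, c → c + 0.1(128 − c):
  R: 192 − 6.4 = 185.6 → 186
  G: 115 + 0.1×(128−115) = 115 + 1.3 = 116.3 → 116
  B: 178 − 5 = 173 → 173
rgb(186, 116, 173) = #ba74ad.

#ba74ad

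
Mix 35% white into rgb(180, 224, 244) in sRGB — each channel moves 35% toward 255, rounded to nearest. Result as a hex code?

A 35% tint moves each channel 35% toward 255:
  R: 180 + 0.35×(255−180) = 180 + 26.25 = 206.25 → 206
  G: 224 + 0.35×(255−224) = 224 + 10.85 = 234.85 → 235
  B: 244 + 0.35×(255−244) = 244 + 3.85 = 247.85 → 248
rgb(206, 235, 248) = #ceebf8.

#ceebf8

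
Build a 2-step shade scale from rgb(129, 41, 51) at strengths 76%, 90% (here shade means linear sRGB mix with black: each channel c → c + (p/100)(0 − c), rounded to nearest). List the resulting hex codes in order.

#1F0A0C, #0D0405

76%: (129 − 98.04 = 30.96→31, 41 − 31.16 = 9.84→10, 51 − 38.76 = 12.24→12) → #1F0A0C
90%: (129 − 116.1 = 12.9→13, 41 − 36.9 = 4.1→4, 51 − 45.9 = 5.1→5) → #0D0405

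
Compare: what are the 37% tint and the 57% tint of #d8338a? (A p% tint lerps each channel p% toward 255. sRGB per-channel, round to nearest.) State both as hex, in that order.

#d8338a is rgb(216, 51, 138).
37% tint:
  R: 216 + 14.43 = 230.43 → 230
  G: 51 + 0.37×(255−51) = 51 + 75.48 = 126.48 → 126
  B: 138 + 0.37×(255−138) = 138 + 43.29 = 181.29 → 181
  → #e67eb5
57% tint:
  R: 216 + 22.23 = 238.23 → 238
  G: 51 + 0.57×(255−51) = 51 + 116.28 = 167.28 → 167
  B: 138 + 66.69 = 204.69 → 205
  → #eea7cd

#e67eb5, #eea7cd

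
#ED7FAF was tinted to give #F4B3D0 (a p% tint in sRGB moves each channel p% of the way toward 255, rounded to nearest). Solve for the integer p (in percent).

41%

#ED7FAF is rgb(237, 127, 175); #F4B3D0 is rgb(244, 179, 208).
On the G channel (widest range): 179 ≈ 127 + (p/100)(255 − 127), so p ≈ 100×(179 − 127)/(255 − 127) = 5200/128 = 40.62.
p = 41 reproduces all three channels after rounding.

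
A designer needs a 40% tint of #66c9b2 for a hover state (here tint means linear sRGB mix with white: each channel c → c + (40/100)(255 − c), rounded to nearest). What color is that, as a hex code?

#66c9b2 is rgb(102, 201, 178).
Lerp each channel 40% toward 255:
  R: 102 + 0.4×(255−102) = 102 + 61.2 = 163.2 → 163
  G: 201 + 21.6 = 222.6 → 223
  B: 178 + 0.4×(255−178) = 178 + 30.8 = 208.8 → 209
rgb(163, 223, 209) = #a3dfd1.

#a3dfd1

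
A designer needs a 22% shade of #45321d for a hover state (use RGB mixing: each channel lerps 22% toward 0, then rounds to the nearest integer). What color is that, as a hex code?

#45321d is rgb(69, 50, 29).
Lerp each channel 22% toward 0:
  R: 69 − 15.18 = 53.82 → 54
  G: 50 + 0.22×(0−50) = 50 − 11 = 39 → 39
  B: 29 − 6.38 = 22.62 → 23
rgb(54, 39, 23) = #362717.

#362717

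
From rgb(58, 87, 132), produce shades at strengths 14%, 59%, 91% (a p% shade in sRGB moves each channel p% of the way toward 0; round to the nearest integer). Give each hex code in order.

#324b72, #182436, #05080c

14%: (58 − 8.12 = 49.88→50, 87 − 12.18 = 74.82→75, 132 − 18.48 = 113.52→114) → #324b72
59%: (58 − 34.22 = 23.78→24, 87 − 51.33 = 35.67→36, 132 − 77.88 = 54.12→54) → #182436
91%: (58 − 52.78 = 5.22→5, 87 − 79.17 = 7.83→8, 132 − 120.12 = 11.88→12) → #05080c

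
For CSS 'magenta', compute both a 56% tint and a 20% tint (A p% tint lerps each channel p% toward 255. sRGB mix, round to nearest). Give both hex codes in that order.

CSS magenta is rgb(255, 0, 255).
56% tint:
  R: 255 + 0.56×(255−255) = 255 + 0 = 255 → 255
  G: 0 + 0.56×(255−0) = 0 + 142.8 = 142.8 → 143
  B: 255 + 0.56×(255−255) = 255 + 0 = 255 → 255
  → #ff8fff
20% tint:
  R: 255 + 0 = 255 → 255
  G: 0 + 51 = 51 → 51
  B: 255 + 0.2×(255−255) = 255 + 0 = 255 → 255
  → #ff33ff

#ff8fff, #ff33ff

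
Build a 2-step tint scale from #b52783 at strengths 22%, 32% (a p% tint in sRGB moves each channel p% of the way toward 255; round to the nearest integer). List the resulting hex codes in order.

#c5579e, #cd6cab

#b52783 is rgb(181, 39, 131).
22%: (181 + 16.28 = 197.28→197, 39 + 47.52 = 86.52→87, 131 + 27.28 = 158.28→158) → #c5579e
32%: (181 + 23.68 = 204.68→205, 39 + 69.12 = 108.12→108, 131 + 39.68 = 170.68→171) → #cd6cab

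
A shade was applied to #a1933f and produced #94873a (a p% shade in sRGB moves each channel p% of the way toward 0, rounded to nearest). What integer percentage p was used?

8%

#a1933f is rgb(161, 147, 63); #94873a is rgb(148, 135, 58).
On the R channel (widest range): 148 ≈ 161 + (p/100)(0 − 161), so p ≈ 100×(148 − 161)/(0 − 161) = -1300/-161 = 8.07.
p = 8 reproduces all three channels after rounding.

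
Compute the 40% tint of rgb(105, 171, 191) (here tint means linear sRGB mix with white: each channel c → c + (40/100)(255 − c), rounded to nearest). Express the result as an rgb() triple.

rgb(165, 205, 217)

Per channel, c → c + 0.4(255 − c):
  R: 105 + 0.4×(255−105) = 105 + 60 = 165 → 165
  G: 171 + 0.4×(255−171) = 171 + 33.6 = 204.6 → 205
  B: 191 + 0.4×(255−191) = 191 + 25.6 = 216.6 → 217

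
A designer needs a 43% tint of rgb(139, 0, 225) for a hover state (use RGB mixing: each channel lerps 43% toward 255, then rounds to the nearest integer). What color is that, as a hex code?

#BD6EEE

Lerp each channel 43% toward 255:
  R: 139 + 0.43×(255−139) = 139 + 49.88 = 188.88 → 189
  G: 0 + 109.65 = 109.65 → 110
  B: 225 + 0.43×(255−225) = 225 + 12.9 = 237.9 → 238
rgb(189, 110, 238) = #BD6EEE.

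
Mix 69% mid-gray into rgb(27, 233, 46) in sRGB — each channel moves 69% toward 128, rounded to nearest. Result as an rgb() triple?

Lerp each channel 69% toward 128:
  R: 27 + 69.69 = 96.69 → 97
  G: 233 + 0.69×(128−233) = 233 − 72.45 = 160.55 → 161
  B: 46 + 0.69×(128−46) = 46 + 56.58 = 102.58 → 103

rgb(97, 161, 103)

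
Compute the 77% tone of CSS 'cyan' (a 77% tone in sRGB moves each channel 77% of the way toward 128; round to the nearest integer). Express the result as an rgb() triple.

rgb(99, 157, 157)

CSS cyan is rgb(0, 255, 255).
Per channel, c → c + 0.77(128 − c):
  R: 0 + 98.56 = 98.56 → 99
  G: 255 − 97.79 = 157.21 → 157
  B: 255 + 0.77×(128−255) = 255 − 97.79 = 157.21 → 157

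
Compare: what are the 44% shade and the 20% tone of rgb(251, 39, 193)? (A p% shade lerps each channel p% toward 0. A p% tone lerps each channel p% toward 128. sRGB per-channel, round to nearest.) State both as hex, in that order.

#8D166C, #E239B4

44% shade:
  R: 251 + 0.44×(0−251) = 251 − 110.44 = 140.56 → 141
  G: 39 − 17.16 = 21.84 → 22
  B: 193 + 0.44×(0−193) = 193 − 84.92 = 108.08 → 108
  → #8D166C
20% tone:
  R: 251 + 0.2×(128−251) = 251 − 24.6 = 226.4 → 226
  G: 39 + 0.2×(128−39) = 39 + 17.8 = 56.8 → 57
  B: 193 + 0.2×(128−193) = 193 − 13 = 180 → 180
  → #E239B4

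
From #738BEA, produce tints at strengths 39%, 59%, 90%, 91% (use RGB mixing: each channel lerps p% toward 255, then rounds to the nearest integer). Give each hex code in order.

#738BEA is rgb(115, 139, 234).
39%: (115 + 54.6 = 169.6→170, 139 + 45.24 = 184.24→184, 234 + 8.19 = 242.19→242) → #AAB8F2
59%: (115 + 82.6 = 197.6→198, 139 + 68.44 = 207.44→207, 234 + 12.39 = 246.39→246) → #C6CFF6
90%: (115 + 126 = 241→241, 139 + 104.4 = 243.4→243, 234 + 18.9 = 252.9→253) → #F1F3FD
91%: (115 + 127.4 = 242.4→242, 139 + 105.56 = 244.56→245, 234 + 19.11 = 253.11→253) → #F2F5FD

#AAB8F2, #C6CFF6, #F1F3FD, #F2F5FD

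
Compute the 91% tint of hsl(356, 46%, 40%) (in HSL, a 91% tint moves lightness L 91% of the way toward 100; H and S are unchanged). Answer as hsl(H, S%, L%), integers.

L moves 91% from 40 toward 100: 40 + 54.6 = 94.6 → 95.
H and S are unchanged.

hsl(356, 46%, 95%)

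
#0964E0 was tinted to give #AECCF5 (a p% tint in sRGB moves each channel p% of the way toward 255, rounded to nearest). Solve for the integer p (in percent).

67%

#0964E0 is rgb(9, 100, 224); #AECCF5 is rgb(174, 204, 245).
On the R channel (widest range): 174 ≈ 9 + (p/100)(255 − 9), so p ≈ 100×(174 − 9)/(255 − 9) = 16500/246 = 67.07.
p = 67 reproduces all three channels after rounding.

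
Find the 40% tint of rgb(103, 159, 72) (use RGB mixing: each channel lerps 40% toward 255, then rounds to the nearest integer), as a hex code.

Lerp each channel 40% toward 255:
  R: 103 + 60.8 = 163.8 → 164
  G: 159 + 0.4×(255−159) = 159 + 38.4 = 197.4 → 197
  B: 72 + 0.4×(255−72) = 72 + 73.2 = 145.2 → 145
rgb(164, 197, 145) = #A4C591.

#A4C591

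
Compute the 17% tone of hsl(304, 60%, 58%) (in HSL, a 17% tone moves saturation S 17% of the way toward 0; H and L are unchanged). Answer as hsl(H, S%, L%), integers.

hsl(304, 50%, 58%)

S moves 17% from 60 toward 0: 60 − 10.2 = 49.8 → 50.
H and L are unchanged.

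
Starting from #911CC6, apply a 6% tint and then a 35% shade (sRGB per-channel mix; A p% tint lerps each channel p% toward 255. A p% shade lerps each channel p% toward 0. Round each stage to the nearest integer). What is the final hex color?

#911CC6 is rgb(145, 28, 198).
Lerp each channel 6% toward 255:
  R: 145 + 0.06×(255−145) = 145 + 6.6 = 151.6 → 152
  G: 28 + 0.06×(255−28) = 28 + 13.62 = 41.62 → 42
  B: 198 + 3.42 = 201.42 → 201
After the tint: rgb(152, 42, 201) = #982AC9.
Lerp each channel 35% toward 0:
  R: 152 − 53.2 = 98.8 → 99
  G: 42 + 0.35×(0−42) = 42 − 14.7 = 27.3 → 27
  B: 201 − 70.35 = 130.65 → 131
rgb(99, 27, 131) = #631B83.

#631B83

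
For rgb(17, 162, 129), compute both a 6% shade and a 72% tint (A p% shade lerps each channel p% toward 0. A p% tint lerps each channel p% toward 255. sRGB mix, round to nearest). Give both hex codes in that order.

#109879, #bce5dc

6% shade:
  R: 17 − 1.02 = 15.98 → 16
  G: 162 − 9.72 = 152.28 → 152
  B: 129 + 0.06×(0−129) = 129 − 7.74 = 121.26 → 121
  → #109879
72% tint:
  R: 17 + 0.72×(255−17) = 17 + 171.36 = 188.36 → 188
  G: 162 + 0.72×(255−162) = 162 + 66.96 = 228.96 → 229
  B: 129 + 90.72 = 219.72 → 220
  → #bce5dc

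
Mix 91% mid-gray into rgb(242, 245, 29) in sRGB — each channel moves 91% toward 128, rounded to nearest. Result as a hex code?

A 91% tone moves each channel 91% toward 128:
  R: 242 − 103.74 = 138.26 → 138
  G: 245 + 0.91×(128−245) = 245 − 106.47 = 138.53 → 139
  B: 29 + 0.91×(128−29) = 29 + 90.09 = 119.09 → 119
rgb(138, 139, 119) = #8A8B77.

#8A8B77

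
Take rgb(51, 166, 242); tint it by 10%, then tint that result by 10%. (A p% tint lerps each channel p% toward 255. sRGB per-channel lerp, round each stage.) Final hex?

#59b7f4

Per channel, c → c + 0.1(255 − c):
  R: 51 + 0.1×(255−51) = 51 + 20.4 = 71.4 → 71
  G: 166 + 0.1×(255−166) = 166 + 8.9 = 174.9 → 175
  B: 242 + 0.1×(255−242) = 242 + 1.3 = 243.3 → 243
After the tint: rgb(71, 175, 243) = #47aff3.
Per channel, c → c + 0.1(255 − c):
  R: 71 + 0.1×(255−71) = 71 + 18.4 = 89.4 → 89
  G: 175 + 0.1×(255−175) = 175 + 8 = 183 → 183
  B: 243 + 0.1×(255−243) = 243 + 1.2 = 244.2 → 244
rgb(89, 183, 244) = #59b7f4.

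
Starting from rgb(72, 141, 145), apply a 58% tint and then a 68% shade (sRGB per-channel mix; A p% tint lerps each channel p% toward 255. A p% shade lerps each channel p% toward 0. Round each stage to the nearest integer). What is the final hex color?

#394243

Per channel, c → c + 0.58(255 − c):
  R: 72 + 0.58×(255−72) = 72 + 106.14 = 178.14 → 178
  G: 141 + 0.58×(255−141) = 141 + 66.12 = 207.12 → 207
  B: 145 + 0.58×(255−145) = 145 + 63.8 = 208.8 → 209
After the tint: rgb(178, 207, 209) = #b2cfd1.
Per channel, c → c + 0.68(0 − c):
  R: 178 + 0.68×(0−178) = 178 − 121.04 = 56.96 → 57
  G: 207 − 140.76 = 66.24 → 66
  B: 209 − 142.12 = 66.88 → 67
rgb(57, 66, 67) = #394243.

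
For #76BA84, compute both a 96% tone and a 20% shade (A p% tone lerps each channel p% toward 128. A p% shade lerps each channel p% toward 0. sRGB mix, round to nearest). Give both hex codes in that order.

#808280, #5E956A

#76BA84 is rgb(118, 186, 132).
96% tone:
  R: 118 + 0.96×(128−118) = 118 + 9.6 = 127.6 → 128
  G: 186 − 55.68 = 130.32 → 130
  B: 132 + 0.96×(128−132) = 132 − 3.84 = 128.16 → 128
  → #808280
20% shade:
  R: 118 − 23.6 = 94.4 → 94
  G: 186 − 37.2 = 148.8 → 149
  B: 132 + 0.2×(0−132) = 132 − 26.4 = 105.6 → 106
  → #5E956A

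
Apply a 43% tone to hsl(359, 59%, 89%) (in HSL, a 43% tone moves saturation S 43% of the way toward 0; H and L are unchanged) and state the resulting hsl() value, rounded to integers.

S moves 43% from 59 toward 0: 59 − 25.37 = 33.63 → 34.
H and L are unchanged.

hsl(359, 34%, 89%)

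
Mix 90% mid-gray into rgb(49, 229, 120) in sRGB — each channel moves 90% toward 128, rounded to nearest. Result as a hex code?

Per channel, c → c + 0.9(128 − c):
  R: 49 + 71.1 = 120.1 → 120
  G: 229 + 0.9×(128−229) = 229 − 90.9 = 138.1 → 138
  B: 120 + 0.9×(128−120) = 120 + 7.2 = 127.2 → 127
rgb(120, 138, 127) = #788A7F.

#788A7F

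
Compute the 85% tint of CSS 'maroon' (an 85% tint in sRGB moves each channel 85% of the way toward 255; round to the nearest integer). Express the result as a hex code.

#ECD9D9

CSS maroon is rgb(128, 0, 0).
An 85% tint moves each channel 85% toward 255:
  R: 128 + 0.85×(255−128) = 128 + 107.95 = 235.95 → 236
  G: 0 + 216.75 = 216.75 → 217
  B: 0 + 216.75 = 216.75 → 217
rgb(236, 217, 217) = #ECD9D9.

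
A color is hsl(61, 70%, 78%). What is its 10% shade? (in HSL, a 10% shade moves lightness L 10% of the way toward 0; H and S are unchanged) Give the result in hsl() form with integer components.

L moves 10% from 78 toward 0: 78 − 7.8 = 70.2 → 70.
H and S are unchanged.

hsl(61, 70%, 70%)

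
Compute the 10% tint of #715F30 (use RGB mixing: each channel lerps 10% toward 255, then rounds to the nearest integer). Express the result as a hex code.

#7F6F45

#715F30 is rgb(113, 95, 48).
Per channel, c → c + 0.1(255 − c):
  R: 113 + 0.1×(255−113) = 113 + 14.2 = 127.2 → 127
  G: 95 + 0.1×(255−95) = 95 + 16 = 111 → 111
  B: 48 + 0.1×(255−48) = 48 + 20.7 = 68.7 → 69
rgb(127, 111, 69) = #7F6F45.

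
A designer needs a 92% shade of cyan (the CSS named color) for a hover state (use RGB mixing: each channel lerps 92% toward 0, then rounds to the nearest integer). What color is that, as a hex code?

#001414

CSS cyan is rgb(0, 255, 255).
A 92% shade moves each channel 92% toward 0:
  R: 0 + 0 = 0 → 0
  G: 255 − 234.6 = 20.4 → 20
  B: 255 + 0.92×(0−255) = 255 − 234.6 = 20.4 → 20
rgb(0, 20, 20) = #001414.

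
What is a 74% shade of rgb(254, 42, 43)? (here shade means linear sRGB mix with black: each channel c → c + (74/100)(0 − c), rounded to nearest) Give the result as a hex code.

Per channel, c → c + 0.74(0 − c):
  R: 254 + 0.74×(0−254) = 254 − 187.96 = 66.04 → 66
  G: 42 − 31.08 = 10.92 → 11
  B: 43 − 31.82 = 11.18 → 11
rgb(66, 11, 11) = #420b0b.

#420b0b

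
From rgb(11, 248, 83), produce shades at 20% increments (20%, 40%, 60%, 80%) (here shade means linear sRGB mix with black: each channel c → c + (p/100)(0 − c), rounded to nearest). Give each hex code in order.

#09C642, #079532, #046321, #023211

20%: (11 − 2.2 = 8.8→9, 248 − 49.6 = 198.4→198, 83 − 16.6 = 66.4→66) → #09C642
40%: (11 − 4.4 = 6.6→7, 248 − 99.2 = 148.8→149, 83 − 33.2 = 49.8→50) → #079532
60%: (11 − 6.6 = 4.4→4, 248 − 148.8 = 99.2→99, 83 − 49.8 = 33.2→33) → #046321
80%: (11 − 8.8 = 2.2→2, 248 − 198.4 = 49.6→50, 83 − 66.4 = 16.6→17) → #023211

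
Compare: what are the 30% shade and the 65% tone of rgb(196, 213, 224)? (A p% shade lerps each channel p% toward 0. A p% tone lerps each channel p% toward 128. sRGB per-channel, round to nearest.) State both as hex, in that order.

#89959D, #989EA2

30% shade:
  R: 196 − 58.8 = 137.2 → 137
  G: 213 + 0.3×(0−213) = 213 − 63.9 = 149.1 → 149
  B: 224 − 67.2 = 156.8 → 157
  → #89959D
65% tone:
  R: 196 + 0.65×(128−196) = 196 − 44.2 = 151.8 → 152
  G: 213 + 0.65×(128−213) = 213 − 55.25 = 157.75 → 158
  B: 224 + 0.65×(128−224) = 224 − 62.4 = 161.6 → 162
  → #989EA2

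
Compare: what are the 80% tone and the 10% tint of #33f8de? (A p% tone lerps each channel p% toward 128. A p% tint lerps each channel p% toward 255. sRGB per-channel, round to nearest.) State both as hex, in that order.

#719893, #47f9e1

#33f8de is rgb(51, 248, 222).
80% tone:
  R: 51 + 61.6 = 112.6 → 113
  G: 248 − 96 = 152 → 152
  B: 222 + 0.8×(128−222) = 222 − 75.2 = 146.8 → 147
  → #719893
10% tint:
  R: 51 + 0.1×(255−51) = 51 + 20.4 = 71.4 → 71
  G: 248 + 0.7 = 248.7 → 249
  B: 222 + 0.1×(255−222) = 222 + 3.3 = 225.3 → 225
  → #47f9e1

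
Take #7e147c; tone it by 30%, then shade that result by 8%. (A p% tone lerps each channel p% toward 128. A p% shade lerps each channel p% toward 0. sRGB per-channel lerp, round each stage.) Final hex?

#7e147c is rgb(126, 20, 124).
Lerp each channel 30% toward 128:
  R: 126 + 0.3×(128−126) = 126 + 0.6 = 126.6 → 127
  G: 20 + 32.4 = 52.4 → 52
  B: 124 + 0.3×(128−124) = 124 + 1.2 = 125.2 → 125
After the tone: rgb(127, 52, 125) = #7f347d.
An 8% shade moves each channel 8% toward 0:
  R: 127 − 10.16 = 116.84 → 117
  G: 52 + 0.08×(0−52) = 52 − 4.16 = 47.84 → 48
  B: 125 + 0.08×(0−125) = 125 − 10 = 115 → 115
rgb(117, 48, 115) = #753073.

#753073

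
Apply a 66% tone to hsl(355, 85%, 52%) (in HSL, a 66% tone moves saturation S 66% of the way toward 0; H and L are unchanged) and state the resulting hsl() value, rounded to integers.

hsl(355, 29%, 52%)

S moves 66% from 85 toward 0: 85 − 56.1 = 28.9 → 29.
H and L are unchanged.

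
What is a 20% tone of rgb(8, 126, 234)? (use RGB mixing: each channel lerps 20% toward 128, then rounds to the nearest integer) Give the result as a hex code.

Lerp each channel 20% toward 128:
  R: 8 + 0.2×(128−8) = 8 + 24 = 32 → 32
  G: 126 + 0.4 = 126.4 → 126
  B: 234 − 21.2 = 212.8 → 213
rgb(32, 126, 213) = #207ed5.

#207ed5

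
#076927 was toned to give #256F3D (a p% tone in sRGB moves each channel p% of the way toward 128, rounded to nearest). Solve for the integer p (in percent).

25%

#076927 is rgb(7, 105, 39); #256F3D is rgb(37, 111, 61).
On the R channel (widest range): 37 ≈ 7 + (p/100)(128 − 7), so p ≈ 100×(37 − 7)/(128 − 7) = 3000/121 = 24.79.
p = 25 reproduces all three channels after rounding.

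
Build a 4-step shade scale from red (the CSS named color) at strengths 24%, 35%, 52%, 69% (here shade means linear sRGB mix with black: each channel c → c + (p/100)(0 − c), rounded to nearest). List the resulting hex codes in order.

CSS red is rgb(255, 0, 0).
24%: (255 − 61.2 = 193.8→194, 0→0, 0→0) → #c20000
35%: (255 − 89.25 = 165.75→166, 0→0, 0→0) → #a60000
52%: (255 − 132.6 = 122.4→122, 0→0, 0→0) → #7a0000
69%: (255 − 175.95 = 79.05→79, 0→0, 0→0) → #4f0000

#c20000, #a60000, #7a0000, #4f0000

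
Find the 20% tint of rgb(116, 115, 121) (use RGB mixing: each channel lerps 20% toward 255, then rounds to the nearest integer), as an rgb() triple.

rgb(144, 143, 148)

A 20% tint moves each channel 20% toward 255:
  R: 116 + 27.8 = 143.8 → 144
  G: 115 + 0.2×(255−115) = 115 + 28 = 143 → 143
  B: 121 + 26.8 = 147.8 → 148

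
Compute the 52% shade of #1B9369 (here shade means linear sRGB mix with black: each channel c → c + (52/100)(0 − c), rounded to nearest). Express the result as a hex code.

#0D4732

#1B9369 is rgb(27, 147, 105).
A 52% shade moves each channel 52% toward 0:
  R: 27 − 14.04 = 12.96 → 13
  G: 147 + 0.52×(0−147) = 147 − 76.44 = 70.56 → 71
  B: 105 + 0.52×(0−105) = 105 − 54.6 = 50.4 → 50
rgb(13, 71, 50) = #0D4732.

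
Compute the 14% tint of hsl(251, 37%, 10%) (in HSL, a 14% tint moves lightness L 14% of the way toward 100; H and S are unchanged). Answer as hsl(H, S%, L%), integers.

L moves 14% from 10 toward 100: 10 + 12.6 = 22.6 → 23.
H and S are unchanged.

hsl(251, 37%, 23%)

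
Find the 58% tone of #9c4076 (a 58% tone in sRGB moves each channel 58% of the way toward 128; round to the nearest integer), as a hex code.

#8c657c

#9c4076 is rgb(156, 64, 118).
Per channel, c → c + 0.58(128 − c):
  R: 156 − 16.24 = 139.76 → 140
  G: 64 + 37.12 = 101.12 → 101
  B: 118 + 0.58×(128−118) = 118 + 5.8 = 123.8 → 124
rgb(140, 101, 124) = #8c657c.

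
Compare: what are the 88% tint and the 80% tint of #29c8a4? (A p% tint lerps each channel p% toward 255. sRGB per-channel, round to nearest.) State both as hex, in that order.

#e5f8f4, #d4f4ed

#29c8a4 is rgb(41, 200, 164).
88% tint:
  R: 41 + 188.32 = 229.32 → 229
  G: 200 + 48.4 = 248.4 → 248
  B: 164 + 0.88×(255−164) = 164 + 80.08 = 244.08 → 244
  → #e5f8f4
80% tint:
  R: 41 + 0.8×(255−41) = 41 + 171.2 = 212.2 → 212
  G: 200 + 44 = 244 → 244
  B: 164 + 72.8 = 236.8 → 237
  → #d4f4ed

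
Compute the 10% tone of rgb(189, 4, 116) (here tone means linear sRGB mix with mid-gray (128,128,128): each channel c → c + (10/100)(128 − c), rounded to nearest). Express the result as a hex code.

#B71075

A 10% tone moves each channel 10% toward 128:
  R: 189 − 6.1 = 182.9 → 183
  G: 4 + 12.4 = 16.4 → 16
  B: 116 + 1.2 = 117.2 → 117
rgb(183, 16, 117) = #B71075.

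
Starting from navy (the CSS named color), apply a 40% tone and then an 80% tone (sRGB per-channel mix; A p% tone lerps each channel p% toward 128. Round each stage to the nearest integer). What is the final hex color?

#717180

CSS navy is rgb(0, 0, 128).
Per channel, c → c + 0.4(128 − c):
  R: 0 + 0.4×(128−0) = 0 + 51.2 = 51.2 → 51
  G: 0 + 51.2 = 51.2 → 51
  B: 128 + 0.4×(128−128) = 128 + 0 = 128 → 128
After the tone: rgb(51, 51, 128) = #333380.
Per channel, c → c + 0.8(128 − c):
  R: 51 + 61.6 = 112.6 → 113
  G: 51 + 61.6 = 112.6 → 113
  B: 128 + 0 = 128 → 128
rgb(113, 113, 128) = #717180.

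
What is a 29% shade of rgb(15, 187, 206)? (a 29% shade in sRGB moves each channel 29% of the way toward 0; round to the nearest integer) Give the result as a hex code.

#0B8592

Lerp each channel 29% toward 0:
  R: 15 + 0.29×(0−15) = 15 − 4.35 = 10.65 → 11
  G: 187 − 54.23 = 132.77 → 133
  B: 206 + 0.29×(0−206) = 206 − 59.74 = 146.26 → 146
rgb(11, 133, 146) = #0B8592.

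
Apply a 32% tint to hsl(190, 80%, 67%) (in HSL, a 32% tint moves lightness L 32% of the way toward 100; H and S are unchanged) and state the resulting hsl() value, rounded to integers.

hsl(190, 80%, 78%)

L moves 32% from 67 toward 100: 67 + 10.56 = 77.56 → 78.
H and S are unchanged.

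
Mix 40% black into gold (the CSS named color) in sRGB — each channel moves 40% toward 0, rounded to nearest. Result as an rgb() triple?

CSS gold is rgb(255, 215, 0).
A 40% shade moves each channel 40% toward 0:
  R: 255 + 0.4×(0−255) = 255 − 102 = 153 → 153
  G: 215 − 86 = 129 → 129
  B: 0 + 0.4×(0−0) = 0 + 0 = 0 → 0

rgb(153, 129, 0)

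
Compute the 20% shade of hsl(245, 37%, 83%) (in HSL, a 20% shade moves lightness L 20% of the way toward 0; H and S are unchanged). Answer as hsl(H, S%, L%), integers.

hsl(245, 37%, 66%)

L moves 20% from 83 toward 0: 83 − 16.6 = 66.4 → 66.
H and S are unchanged.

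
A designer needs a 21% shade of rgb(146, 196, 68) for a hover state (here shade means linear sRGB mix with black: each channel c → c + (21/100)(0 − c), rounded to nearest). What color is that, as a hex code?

Per channel, c → c + 0.21(0 − c):
  R: 146 + 0.21×(0−146) = 146 − 30.66 = 115.34 → 115
  G: 196 − 41.16 = 154.84 → 155
  B: 68 + 0.21×(0−68) = 68 − 14.28 = 53.72 → 54
rgb(115, 155, 54) = #739B36.

#739B36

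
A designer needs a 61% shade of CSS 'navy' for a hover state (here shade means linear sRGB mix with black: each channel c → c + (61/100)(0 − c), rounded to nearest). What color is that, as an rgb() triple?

CSS navy is rgb(0, 0, 128).
Lerp each channel 61% toward 0:
  R: 0 + 0.61×(0−0) = 0 + 0 = 0 → 0
  G: 0 + 0.61×(0−0) = 0 + 0 = 0 → 0
  B: 128 + 0.61×(0−128) = 128 − 78.08 = 49.92 → 50

rgb(0, 0, 50)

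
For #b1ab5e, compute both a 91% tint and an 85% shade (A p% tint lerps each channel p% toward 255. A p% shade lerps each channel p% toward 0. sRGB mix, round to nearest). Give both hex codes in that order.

#b1ab5e is rgb(177, 171, 94).
91% tint:
  R: 177 + 0.91×(255−177) = 177 + 70.98 = 247.98 → 248
  G: 171 + 0.91×(255−171) = 171 + 76.44 = 247.44 → 247
  B: 94 + 0.91×(255−94) = 94 + 146.51 = 240.51 → 241
  → #f8f7f1
85% shade:
  R: 177 + 0.85×(0−177) = 177 − 150.45 = 26.55 → 27
  G: 171 − 145.35 = 25.65 → 26
  B: 94 − 79.9 = 14.1 → 14
  → #1b1a0e

#f8f7f1, #1b1a0e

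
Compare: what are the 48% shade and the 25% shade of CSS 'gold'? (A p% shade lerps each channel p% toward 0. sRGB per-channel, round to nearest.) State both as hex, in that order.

#857000, #BFA100

CSS gold is rgb(255, 215, 0).
48% shade:
  R: 255 + 0.48×(0−255) = 255 − 122.4 = 132.6 → 133
  G: 215 + 0.48×(0−215) = 215 − 103.2 = 111.8 → 112
  B: 0 + 0.48×(0−0) = 0 + 0 = 0 → 0
  → #857000
25% shade:
  R: 255 + 0.25×(0−255) = 255 − 63.75 = 191.25 → 191
  G: 215 − 53.75 = 161.25 → 161
  B: 0 + 0 = 0 → 0
  → #BFA100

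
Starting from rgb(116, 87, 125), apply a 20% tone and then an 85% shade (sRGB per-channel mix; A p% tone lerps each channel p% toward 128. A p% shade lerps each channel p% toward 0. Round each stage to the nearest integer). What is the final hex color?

A 20% tone moves each channel 20% toward 128:
  R: 116 + 2.4 = 118.4 → 118
  G: 87 + 8.2 = 95.2 → 95
  B: 125 + 0.2×(128−125) = 125 + 0.6 = 125.6 → 126
After the tone: rgb(118, 95, 126) = #765F7E.
An 85% shade moves each channel 85% toward 0:
  R: 118 + 0.85×(0−118) = 118 − 100.3 = 17.7 → 18
  G: 95 + 0.85×(0−95) = 95 − 80.75 = 14.25 → 14
  B: 126 − 107.1 = 18.9 → 19
rgb(18, 14, 19) = #120E13.

#120E13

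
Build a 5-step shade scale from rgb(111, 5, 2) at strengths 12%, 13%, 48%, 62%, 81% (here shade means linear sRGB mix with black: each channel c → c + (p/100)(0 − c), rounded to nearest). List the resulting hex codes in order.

#620402, #610402, #3A0301, #2A0201, #150100

12%: (111 − 13.32 = 97.68→98, 5 − 0.6 = 4.4→4, 2→2) → #620402
13%: (111 − 14.43 = 96.57→97, 5 − 0.65 = 4.35→4, 2→2) → #610402
48%: (111 − 53.28 = 57.72→58, 5 − 2.4 = 2.6→3, 2 − 0.96 = 1.04→1) → #3A0301
62%: (111 − 68.82 = 42.18→42, 5 − 3.1 = 1.9→2, 2 − 1.24 = 0.76→1) → #2A0201
81%: (111 − 89.91 = 21.09→21, 5 − 4.05 = 0.95→1, 2 − 1.62 = 0.38→0) → #150100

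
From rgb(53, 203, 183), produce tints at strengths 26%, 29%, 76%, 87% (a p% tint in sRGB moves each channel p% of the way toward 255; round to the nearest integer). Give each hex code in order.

#6AD9CA, #70DACC, #CFF3EE, #E5F8F6

26%: (53 + 52.52 = 105.52→106, 203 + 13.52 = 216.52→217, 183 + 18.72 = 201.72→202) → #6AD9CA
29%: (53 + 58.58 = 111.58→112, 203 + 15.08 = 218.08→218, 183 + 20.88 = 203.88→204) → #70DACC
76%: (53 + 153.52 = 206.52→207, 203 + 39.52 = 242.52→243, 183 + 54.72 = 237.72→238) → #CFF3EE
87%: (53 + 175.74 = 228.74→229, 203 + 45.24 = 248.24→248, 183 + 62.64 = 245.64→246) → #E5F8F6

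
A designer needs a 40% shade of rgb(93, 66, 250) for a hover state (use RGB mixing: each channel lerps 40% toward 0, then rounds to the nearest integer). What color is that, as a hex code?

#382896

Lerp each channel 40% toward 0:
  R: 93 − 37.2 = 55.8 → 56
  G: 66 + 0.4×(0−66) = 66 − 26.4 = 39.6 → 40
  B: 250 + 0.4×(0−250) = 250 − 100 = 150 → 150
rgb(56, 40, 150) = #382896.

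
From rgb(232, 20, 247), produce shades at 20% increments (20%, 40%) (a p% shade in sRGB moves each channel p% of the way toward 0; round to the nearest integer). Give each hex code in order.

#BA10C6, #8B0C94

20%: (232 − 46.4 = 185.6→186, 20 − 4 = 16→16, 247 − 49.4 = 197.6→198) → #BA10C6
40%: (232 − 92.8 = 139.2→139, 20 − 8 = 12→12, 247 − 98.8 = 148.2→148) → #8B0C94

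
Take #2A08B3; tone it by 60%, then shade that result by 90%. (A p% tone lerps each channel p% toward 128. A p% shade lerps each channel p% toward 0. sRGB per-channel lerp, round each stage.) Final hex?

#09080F

#2A08B3 is rgb(42, 8, 179).
Lerp each channel 60% toward 128:
  R: 42 + 0.6×(128−42) = 42 + 51.6 = 93.6 → 94
  G: 8 + 72 = 80 → 80
  B: 179 + 0.6×(128−179) = 179 − 30.6 = 148.4 → 148
After the tone: rgb(94, 80, 148) = #5E5094.
A 90% shade moves each channel 90% toward 0:
  R: 94 − 84.6 = 9.4 → 9
  G: 80 + 0.9×(0−80) = 80 − 72 = 8 → 8
  B: 148 + 0.9×(0−148) = 148 − 133.2 = 14.8 → 15
rgb(9, 8, 15) = #09080F.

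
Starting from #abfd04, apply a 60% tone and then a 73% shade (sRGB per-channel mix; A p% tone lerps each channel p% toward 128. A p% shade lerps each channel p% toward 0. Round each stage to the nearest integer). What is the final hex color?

#273015

#abfd04 is rgb(171, 253, 4).
Lerp each channel 60% toward 128:
  R: 171 + 0.6×(128−171) = 171 − 25.8 = 145.2 → 145
  G: 253 + 0.6×(128−253) = 253 − 75 = 178 → 178
  B: 4 + 0.6×(128−4) = 4 + 74.4 = 78.4 → 78
After the tone: rgb(145, 178, 78) = #91b24e.
A 73% shade moves each channel 73% toward 0:
  R: 145 + 0.73×(0−145) = 145 − 105.85 = 39.15 → 39
  G: 178 + 0.73×(0−178) = 178 − 129.94 = 48.06 → 48
  B: 78 − 56.94 = 21.06 → 21
rgb(39, 48, 21) = #273015.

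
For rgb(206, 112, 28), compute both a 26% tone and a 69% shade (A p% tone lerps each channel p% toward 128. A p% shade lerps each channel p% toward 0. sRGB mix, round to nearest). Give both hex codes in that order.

26% tone:
  R: 206 + 0.26×(128−206) = 206 − 20.28 = 185.72 → 186
  G: 112 + 0.26×(128−112) = 112 + 4.16 = 116.16 → 116
  B: 28 + 0.26×(128−28) = 28 + 26 = 54 → 54
  → #BA7436
69% shade:
  R: 206 + 0.69×(0−206) = 206 − 142.14 = 63.86 → 64
  G: 112 + 0.69×(0−112) = 112 − 77.28 = 34.72 → 35
  B: 28 + 0.69×(0−28) = 28 − 19.32 = 8.68 → 9
  → #402309

#BA7436, #402309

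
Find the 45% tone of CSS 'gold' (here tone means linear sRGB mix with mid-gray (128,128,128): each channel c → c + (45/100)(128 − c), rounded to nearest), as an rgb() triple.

rgb(198, 176, 58)

CSS gold is rgb(255, 215, 0).
Lerp each channel 45% toward 128:
  R: 255 + 0.45×(128−255) = 255 − 57.15 = 197.85 → 198
  G: 215 − 39.15 = 175.85 → 176
  B: 0 + 57.6 = 57.6 → 58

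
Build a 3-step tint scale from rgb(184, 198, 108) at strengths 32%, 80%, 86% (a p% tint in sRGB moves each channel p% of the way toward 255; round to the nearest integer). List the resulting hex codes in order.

32%: (184 + 22.72 = 206.72→207, 198 + 18.24 = 216.24→216, 108 + 47.04 = 155.04→155) → #cfd89b
80%: (184 + 56.8 = 240.8→241, 198 + 45.6 = 243.6→244, 108 + 117.6 = 225.6→226) → #f1f4e2
86%: (184 + 61.06 = 245.06→245, 198 + 49.02 = 247.02→247, 108 + 126.42 = 234.42→234) → #f5f7ea

#cfd89b, #f1f4e2, #f5f7ea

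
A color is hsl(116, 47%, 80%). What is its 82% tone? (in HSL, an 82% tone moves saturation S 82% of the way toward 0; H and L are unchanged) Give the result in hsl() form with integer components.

hsl(116, 8%, 80%)

S moves 82% from 47 toward 0: 47 − 38.54 = 8.46 → 8.
H and L are unchanged.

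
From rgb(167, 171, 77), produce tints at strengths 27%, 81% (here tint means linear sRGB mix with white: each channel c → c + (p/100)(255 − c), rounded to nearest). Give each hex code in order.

#BFC27D, #EEEFDD

27%: (167 + 23.76 = 190.76→191, 171 + 22.68 = 193.68→194, 77 + 48.06 = 125.06→125) → #BFC27D
81%: (167 + 71.28 = 238.28→238, 171 + 68.04 = 239.04→239, 77 + 144.18 = 221.18→221) → #EEEFDD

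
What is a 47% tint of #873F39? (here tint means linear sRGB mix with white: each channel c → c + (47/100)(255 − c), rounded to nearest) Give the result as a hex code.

#BF9996

#873F39 is rgb(135, 63, 57).
A 47% tint moves each channel 47% toward 255:
  R: 135 + 56.4 = 191.4 → 191
  G: 63 + 0.47×(255−63) = 63 + 90.24 = 153.24 → 153
  B: 57 + 0.47×(255−57) = 57 + 93.06 = 150.06 → 150
rgb(191, 153, 150) = #BF9996.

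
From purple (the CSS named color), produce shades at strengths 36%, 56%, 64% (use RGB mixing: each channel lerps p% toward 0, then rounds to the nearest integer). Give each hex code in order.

CSS purple is rgb(128, 0, 128).
36%: (128 − 46.08 = 81.92→82, 0→0, 128 − 46.08 = 81.92→82) → #520052
56%: (128 − 71.68 = 56.32→56, 0→0, 128 − 71.68 = 56.32→56) → #380038
64%: (128 − 81.92 = 46.08→46, 0→0, 128 − 81.92 = 46.08→46) → #2E002E

#520052, #380038, #2E002E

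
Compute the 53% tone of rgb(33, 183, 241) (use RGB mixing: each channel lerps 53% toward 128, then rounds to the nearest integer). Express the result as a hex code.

Lerp each channel 53% toward 128:
  R: 33 + 0.53×(128−33) = 33 + 50.35 = 83.35 → 83
  G: 183 − 29.15 = 153.85 → 154
  B: 241 + 0.53×(128−241) = 241 − 59.89 = 181.11 → 181
rgb(83, 154, 181) = #539ab5.

#539ab5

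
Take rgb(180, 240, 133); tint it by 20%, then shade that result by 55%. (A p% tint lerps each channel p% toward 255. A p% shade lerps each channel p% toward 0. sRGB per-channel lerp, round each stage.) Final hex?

#586D47

Lerp each channel 20% toward 255:
  R: 180 + 0.2×(255−180) = 180 + 15 = 195 → 195
  G: 240 + 0.2×(255−240) = 240 + 3 = 243 → 243
  B: 133 + 0.2×(255−133) = 133 + 24.4 = 157.4 → 157
After the tint: rgb(195, 243, 157) = #C3F39D.
Per channel, c → c + 0.55(0 − c):
  R: 195 + 0.55×(0−195) = 195 − 107.25 = 87.75 → 88
  G: 243 − 133.65 = 109.35 → 109
  B: 157 + 0.55×(0−157) = 157 − 86.35 = 70.65 → 71
rgb(88, 109, 71) = #586D47.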